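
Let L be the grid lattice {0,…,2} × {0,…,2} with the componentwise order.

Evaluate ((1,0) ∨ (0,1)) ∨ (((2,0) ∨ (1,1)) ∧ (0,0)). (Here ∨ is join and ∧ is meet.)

(1,1)

(1,0) ∨ (0,1) = (1,1)
(2,0) ∨ (1,1) = (2,1)
(2,1) ∧ (0,0) = (0,0)
(1,1) ∨ (0,0) = (1,1)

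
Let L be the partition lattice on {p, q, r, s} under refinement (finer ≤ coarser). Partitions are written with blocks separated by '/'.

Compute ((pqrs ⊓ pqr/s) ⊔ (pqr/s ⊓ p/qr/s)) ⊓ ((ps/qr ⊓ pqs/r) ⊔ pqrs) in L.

pqrs ∧ pqr/s = pqr/s
pqr/s ∧ p/qr/s = p/qr/s
pqr/s ∨ p/qr/s = pqr/s
ps/qr ∧ pqs/r = ps/q/r
ps/q/r ∨ pqrs = pqrs
pqr/s ∧ pqrs = pqr/s

pqr/s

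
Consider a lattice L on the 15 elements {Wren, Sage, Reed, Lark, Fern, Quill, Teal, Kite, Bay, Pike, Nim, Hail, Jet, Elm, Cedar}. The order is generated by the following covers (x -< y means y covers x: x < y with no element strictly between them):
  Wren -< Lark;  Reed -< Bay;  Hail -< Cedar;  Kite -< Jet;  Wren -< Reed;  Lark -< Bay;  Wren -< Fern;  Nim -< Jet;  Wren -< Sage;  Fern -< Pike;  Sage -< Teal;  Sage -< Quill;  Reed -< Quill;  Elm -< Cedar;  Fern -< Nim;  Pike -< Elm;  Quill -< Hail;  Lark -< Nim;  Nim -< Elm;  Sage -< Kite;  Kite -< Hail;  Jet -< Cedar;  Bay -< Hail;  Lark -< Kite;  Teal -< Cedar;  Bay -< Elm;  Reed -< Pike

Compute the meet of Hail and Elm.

Bay

Common lower bounds of {Hail, Elm}: Bay, Lark, Reed, Wren.
The greatest among these is Bay.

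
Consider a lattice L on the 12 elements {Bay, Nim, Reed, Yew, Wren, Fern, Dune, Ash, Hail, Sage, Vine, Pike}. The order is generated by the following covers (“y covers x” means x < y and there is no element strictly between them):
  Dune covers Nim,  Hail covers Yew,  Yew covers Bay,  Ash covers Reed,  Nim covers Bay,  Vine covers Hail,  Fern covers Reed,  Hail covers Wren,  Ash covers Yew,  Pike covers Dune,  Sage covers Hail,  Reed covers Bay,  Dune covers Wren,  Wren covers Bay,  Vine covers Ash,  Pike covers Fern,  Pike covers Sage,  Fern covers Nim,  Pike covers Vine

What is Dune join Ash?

Common upper bounds of {Dune, Ash}: Pike.
The least among these is Pike.

Pike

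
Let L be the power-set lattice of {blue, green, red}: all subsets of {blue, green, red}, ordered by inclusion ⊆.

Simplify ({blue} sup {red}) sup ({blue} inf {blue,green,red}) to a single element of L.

{blue,red}

{blue} ∨ {red} = {blue,red}
{blue} ∧ {blue,green,red} = {blue}
{blue,red} ∨ {blue} = {blue,red}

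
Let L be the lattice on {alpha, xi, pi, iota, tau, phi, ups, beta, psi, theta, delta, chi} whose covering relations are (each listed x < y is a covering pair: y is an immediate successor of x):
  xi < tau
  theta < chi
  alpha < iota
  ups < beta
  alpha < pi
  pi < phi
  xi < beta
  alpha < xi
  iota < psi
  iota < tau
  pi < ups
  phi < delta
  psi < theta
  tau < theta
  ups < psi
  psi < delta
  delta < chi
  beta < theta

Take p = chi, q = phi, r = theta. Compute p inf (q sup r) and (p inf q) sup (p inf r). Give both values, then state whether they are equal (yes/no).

chi; chi; yes

q sup r = chi, so p inf (q sup r) = chi inf chi = chi.
p inf q = phi and p inf r = theta, so (p inf q) sup (p inf r) = phi sup theta = chi.
Equal: yes.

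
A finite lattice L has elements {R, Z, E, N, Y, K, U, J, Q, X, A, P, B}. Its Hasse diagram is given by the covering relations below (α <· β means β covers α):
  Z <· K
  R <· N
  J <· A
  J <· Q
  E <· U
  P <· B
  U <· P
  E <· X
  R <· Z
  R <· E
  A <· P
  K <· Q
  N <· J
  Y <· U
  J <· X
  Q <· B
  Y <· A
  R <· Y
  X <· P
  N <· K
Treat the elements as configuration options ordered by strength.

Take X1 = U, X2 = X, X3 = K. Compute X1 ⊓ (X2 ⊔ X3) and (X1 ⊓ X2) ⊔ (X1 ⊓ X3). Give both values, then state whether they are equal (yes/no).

X2 ⊔ X3 = B, so X1 ⊓ (X2 ⊔ X3) = U ⊓ B = U.
X1 ⊓ X2 = E and X1 ⊓ X3 = R, so (X1 ⊓ X2) ⊔ (X1 ⊓ X3) = E ⊔ R = E.
Equal: no.

U; E; no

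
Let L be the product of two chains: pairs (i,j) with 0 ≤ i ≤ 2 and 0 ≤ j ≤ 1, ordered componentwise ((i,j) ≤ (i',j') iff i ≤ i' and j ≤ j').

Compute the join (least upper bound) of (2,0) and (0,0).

(2,0)

Common upper bounds of {(2,0), (0,0)}: (2,0), (2,1).
The least among these is (2,0).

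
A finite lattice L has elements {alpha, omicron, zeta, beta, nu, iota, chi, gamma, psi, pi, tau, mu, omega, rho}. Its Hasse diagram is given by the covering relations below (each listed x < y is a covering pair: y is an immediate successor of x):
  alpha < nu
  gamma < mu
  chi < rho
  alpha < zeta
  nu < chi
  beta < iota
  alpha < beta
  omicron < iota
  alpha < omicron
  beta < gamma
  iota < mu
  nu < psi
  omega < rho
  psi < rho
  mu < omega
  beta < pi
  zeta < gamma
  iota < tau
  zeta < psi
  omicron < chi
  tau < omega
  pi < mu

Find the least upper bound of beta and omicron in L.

Common upper bounds of {beta, omicron}: iota, mu, omega, rho, tau.
The least among these is iota.

iota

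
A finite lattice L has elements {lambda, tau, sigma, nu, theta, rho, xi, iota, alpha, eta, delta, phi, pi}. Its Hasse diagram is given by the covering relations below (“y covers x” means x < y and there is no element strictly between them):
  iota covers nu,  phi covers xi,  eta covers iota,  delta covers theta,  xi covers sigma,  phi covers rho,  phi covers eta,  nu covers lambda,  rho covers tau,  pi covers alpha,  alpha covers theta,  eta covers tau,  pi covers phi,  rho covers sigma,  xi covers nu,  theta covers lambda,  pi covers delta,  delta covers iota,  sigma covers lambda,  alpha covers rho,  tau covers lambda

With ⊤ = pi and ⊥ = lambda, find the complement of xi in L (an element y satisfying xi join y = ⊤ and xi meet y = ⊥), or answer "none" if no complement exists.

theta

Need y with xi ∨ y = pi and xi ∧ y = lambda.
Checking each element gives: theta.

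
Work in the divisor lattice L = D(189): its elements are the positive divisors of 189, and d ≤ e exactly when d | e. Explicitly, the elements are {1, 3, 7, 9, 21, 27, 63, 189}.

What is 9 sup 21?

63

Common upper bounds of {9, 21}: 189, 63.
The least among these is 63.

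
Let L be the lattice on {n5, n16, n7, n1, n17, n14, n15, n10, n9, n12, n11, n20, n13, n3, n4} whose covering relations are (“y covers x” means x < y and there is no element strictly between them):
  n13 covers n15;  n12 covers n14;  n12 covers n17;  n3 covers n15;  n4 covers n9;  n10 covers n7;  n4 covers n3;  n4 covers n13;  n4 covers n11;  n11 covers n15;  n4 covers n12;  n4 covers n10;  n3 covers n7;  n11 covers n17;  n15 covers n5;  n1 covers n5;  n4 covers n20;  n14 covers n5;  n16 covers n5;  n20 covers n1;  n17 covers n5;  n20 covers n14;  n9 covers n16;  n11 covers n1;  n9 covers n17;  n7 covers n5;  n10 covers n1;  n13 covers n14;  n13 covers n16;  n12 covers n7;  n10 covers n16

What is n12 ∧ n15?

n5

Common lower bounds of {n12, n15}: n5.
The greatest among these is n5.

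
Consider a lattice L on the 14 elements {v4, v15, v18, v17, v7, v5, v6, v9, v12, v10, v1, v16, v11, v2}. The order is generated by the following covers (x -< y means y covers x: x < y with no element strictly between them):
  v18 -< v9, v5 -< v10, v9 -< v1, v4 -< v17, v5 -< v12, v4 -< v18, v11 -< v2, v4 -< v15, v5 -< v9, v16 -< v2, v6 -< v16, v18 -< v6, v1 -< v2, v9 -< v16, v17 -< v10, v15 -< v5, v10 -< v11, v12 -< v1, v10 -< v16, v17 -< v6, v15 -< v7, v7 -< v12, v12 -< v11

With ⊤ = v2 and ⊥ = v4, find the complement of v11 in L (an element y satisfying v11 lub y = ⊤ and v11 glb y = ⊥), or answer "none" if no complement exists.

Need y with v11 ∨ y = v2 and v11 ∧ y = v4.
Checking each element gives: v18.

v18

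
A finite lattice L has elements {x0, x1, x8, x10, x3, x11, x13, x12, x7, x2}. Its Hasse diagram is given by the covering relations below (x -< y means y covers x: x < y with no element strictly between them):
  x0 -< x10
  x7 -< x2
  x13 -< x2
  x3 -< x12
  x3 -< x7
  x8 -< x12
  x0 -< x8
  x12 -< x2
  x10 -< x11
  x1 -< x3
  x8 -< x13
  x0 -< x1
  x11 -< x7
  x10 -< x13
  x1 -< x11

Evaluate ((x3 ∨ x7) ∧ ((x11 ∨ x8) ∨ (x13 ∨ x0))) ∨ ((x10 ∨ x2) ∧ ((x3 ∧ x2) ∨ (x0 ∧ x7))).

x3 ∨ x7 = x7
x11 ∨ x8 = x2
x13 ∨ x0 = x13
x2 ∨ x13 = x2
x7 ∧ x2 = x7
x10 ∨ x2 = x2
x3 ∧ x2 = x3
x0 ∧ x7 = x0
x3 ∨ x0 = x3
x2 ∧ x3 = x3
x7 ∨ x3 = x7

x7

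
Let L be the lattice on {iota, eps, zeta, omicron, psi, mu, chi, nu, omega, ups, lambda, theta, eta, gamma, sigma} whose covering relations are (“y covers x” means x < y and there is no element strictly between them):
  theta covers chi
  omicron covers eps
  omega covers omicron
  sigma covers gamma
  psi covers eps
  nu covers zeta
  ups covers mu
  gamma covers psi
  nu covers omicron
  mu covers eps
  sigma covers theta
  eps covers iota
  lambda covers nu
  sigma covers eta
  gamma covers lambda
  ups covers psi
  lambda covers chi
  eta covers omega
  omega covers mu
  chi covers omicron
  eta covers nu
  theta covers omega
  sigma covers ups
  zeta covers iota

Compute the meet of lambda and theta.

Common lower bounds of {lambda, theta}: chi, eps, iota, omicron.
The greatest among these is chi.

chi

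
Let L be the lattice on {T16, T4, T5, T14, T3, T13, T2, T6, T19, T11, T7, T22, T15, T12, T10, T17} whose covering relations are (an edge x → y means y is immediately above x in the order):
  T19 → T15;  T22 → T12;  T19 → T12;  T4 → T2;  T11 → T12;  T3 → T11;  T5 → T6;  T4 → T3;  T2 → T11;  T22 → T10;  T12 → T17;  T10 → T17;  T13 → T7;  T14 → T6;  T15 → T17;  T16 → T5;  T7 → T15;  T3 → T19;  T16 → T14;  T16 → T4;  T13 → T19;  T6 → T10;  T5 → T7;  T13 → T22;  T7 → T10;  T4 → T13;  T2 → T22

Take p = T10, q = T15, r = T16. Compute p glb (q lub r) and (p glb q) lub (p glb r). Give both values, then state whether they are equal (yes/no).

T7; T7; yes

q lub r = T15, so p glb (q lub r) = T10 glb T15 = T7.
p glb q = T7 and p glb r = T16, so (p glb q) lub (p glb r) = T7 lub T16 = T7.
Equal: yes.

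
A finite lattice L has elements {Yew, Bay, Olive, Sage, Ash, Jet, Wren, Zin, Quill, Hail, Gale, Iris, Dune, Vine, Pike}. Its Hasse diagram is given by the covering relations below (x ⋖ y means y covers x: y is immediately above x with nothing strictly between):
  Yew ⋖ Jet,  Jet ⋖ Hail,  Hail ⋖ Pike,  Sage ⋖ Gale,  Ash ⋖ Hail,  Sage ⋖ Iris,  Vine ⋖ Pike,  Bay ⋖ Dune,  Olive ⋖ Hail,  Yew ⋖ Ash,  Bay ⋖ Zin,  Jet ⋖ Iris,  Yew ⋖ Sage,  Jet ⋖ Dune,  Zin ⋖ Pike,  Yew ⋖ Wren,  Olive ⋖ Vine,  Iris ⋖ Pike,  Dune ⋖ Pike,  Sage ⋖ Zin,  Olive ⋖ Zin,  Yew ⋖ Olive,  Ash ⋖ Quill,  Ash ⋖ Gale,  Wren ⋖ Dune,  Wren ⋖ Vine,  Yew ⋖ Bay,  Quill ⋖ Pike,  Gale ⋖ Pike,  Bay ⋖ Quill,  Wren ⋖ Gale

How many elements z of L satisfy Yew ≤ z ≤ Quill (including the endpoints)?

The interval [Yew, Quill] = {Ash, Bay, Quill, Yew}, which has 4 elements.

4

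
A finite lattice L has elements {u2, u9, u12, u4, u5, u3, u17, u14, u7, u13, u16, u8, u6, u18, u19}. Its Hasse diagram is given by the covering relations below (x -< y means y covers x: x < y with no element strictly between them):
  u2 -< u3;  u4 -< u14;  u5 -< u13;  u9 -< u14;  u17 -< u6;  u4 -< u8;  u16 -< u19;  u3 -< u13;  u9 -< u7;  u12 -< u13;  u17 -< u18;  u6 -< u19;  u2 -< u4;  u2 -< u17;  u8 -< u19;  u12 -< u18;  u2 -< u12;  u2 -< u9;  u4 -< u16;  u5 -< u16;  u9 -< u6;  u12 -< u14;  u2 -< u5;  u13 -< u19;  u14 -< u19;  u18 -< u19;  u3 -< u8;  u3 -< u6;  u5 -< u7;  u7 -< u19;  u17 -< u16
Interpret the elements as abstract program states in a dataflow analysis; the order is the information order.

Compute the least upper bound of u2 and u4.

u4

Common upper bounds of {u2, u4}: u14, u16, u19, u4, u8.
The least among these is u4.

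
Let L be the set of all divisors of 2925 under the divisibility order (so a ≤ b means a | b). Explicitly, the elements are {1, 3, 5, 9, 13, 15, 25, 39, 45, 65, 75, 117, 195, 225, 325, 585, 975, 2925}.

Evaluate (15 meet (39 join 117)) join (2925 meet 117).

39 ∨ 117 = 117
15 ∧ 117 = 3
2925 ∧ 117 = 117
3 ∨ 117 = 117

117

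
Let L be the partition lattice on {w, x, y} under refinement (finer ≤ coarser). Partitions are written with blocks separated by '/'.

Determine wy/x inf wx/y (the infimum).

Common lower bounds of {wy/x, wx/y}: w/x/y.
The greatest among these is w/x/y.

w/x/y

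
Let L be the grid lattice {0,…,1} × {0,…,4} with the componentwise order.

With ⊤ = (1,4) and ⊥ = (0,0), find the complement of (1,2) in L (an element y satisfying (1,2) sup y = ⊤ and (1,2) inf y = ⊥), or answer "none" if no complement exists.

none

For every candidate y, either (1,2) ∨ y ≠ (1,4) or (1,2) ∧ y ≠ (0,0); no complement exists.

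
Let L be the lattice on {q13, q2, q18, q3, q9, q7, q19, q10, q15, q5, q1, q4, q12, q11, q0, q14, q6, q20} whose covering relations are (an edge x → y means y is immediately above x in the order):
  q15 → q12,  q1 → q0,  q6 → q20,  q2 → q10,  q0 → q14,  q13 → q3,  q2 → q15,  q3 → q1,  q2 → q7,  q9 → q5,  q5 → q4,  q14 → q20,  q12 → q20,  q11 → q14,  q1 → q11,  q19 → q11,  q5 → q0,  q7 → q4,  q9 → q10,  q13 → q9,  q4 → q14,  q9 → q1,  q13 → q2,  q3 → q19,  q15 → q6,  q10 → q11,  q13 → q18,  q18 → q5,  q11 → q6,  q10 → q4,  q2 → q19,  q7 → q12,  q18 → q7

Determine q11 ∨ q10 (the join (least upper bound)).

q11

Common upper bounds of {q11, q10}: q11, q14, q20, q6.
The least among these is q11.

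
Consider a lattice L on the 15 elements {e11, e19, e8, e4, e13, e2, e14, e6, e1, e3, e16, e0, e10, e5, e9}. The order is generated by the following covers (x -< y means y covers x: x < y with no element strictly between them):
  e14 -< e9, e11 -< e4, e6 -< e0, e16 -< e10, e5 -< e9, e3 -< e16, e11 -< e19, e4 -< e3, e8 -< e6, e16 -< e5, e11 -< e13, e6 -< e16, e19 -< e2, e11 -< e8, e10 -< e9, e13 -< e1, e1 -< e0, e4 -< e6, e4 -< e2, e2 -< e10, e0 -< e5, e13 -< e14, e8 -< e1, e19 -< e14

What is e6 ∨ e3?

Common upper bounds of {e6, e3}: e10, e16, e5, e9.
The least among these is e16.

e16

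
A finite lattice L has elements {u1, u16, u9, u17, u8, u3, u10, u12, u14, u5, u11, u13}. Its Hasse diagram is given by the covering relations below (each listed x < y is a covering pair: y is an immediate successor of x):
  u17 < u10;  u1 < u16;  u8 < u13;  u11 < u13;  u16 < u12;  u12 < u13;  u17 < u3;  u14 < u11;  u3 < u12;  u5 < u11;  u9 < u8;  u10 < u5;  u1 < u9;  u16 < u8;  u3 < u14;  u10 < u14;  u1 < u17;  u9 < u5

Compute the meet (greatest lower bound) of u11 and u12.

u3

Common lower bounds of {u11, u12}: u1, u17, u3.
The greatest among these is u3.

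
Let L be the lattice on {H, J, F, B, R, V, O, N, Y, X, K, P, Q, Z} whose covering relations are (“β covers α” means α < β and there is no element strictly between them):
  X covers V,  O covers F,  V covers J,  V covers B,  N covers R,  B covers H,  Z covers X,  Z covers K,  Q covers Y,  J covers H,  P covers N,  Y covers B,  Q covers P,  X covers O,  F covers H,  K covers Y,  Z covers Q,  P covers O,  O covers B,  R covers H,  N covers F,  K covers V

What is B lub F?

Common upper bounds of {B, F}: O, P, Q, X, Z.
The least among these is O.

O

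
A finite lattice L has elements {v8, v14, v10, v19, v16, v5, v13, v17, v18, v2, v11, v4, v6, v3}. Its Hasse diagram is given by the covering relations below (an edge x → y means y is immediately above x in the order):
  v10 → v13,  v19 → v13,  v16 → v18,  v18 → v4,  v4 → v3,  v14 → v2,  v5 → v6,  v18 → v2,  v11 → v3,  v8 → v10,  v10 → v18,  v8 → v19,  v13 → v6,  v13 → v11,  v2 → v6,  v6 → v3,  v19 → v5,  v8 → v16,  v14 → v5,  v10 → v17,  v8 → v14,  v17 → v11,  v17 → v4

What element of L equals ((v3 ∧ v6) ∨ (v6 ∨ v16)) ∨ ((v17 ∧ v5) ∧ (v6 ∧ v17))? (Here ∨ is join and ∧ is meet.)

v6

v3 ∧ v6 = v6
v6 ∨ v16 = v6
v6 ∨ v6 = v6
v17 ∧ v5 = v8
v6 ∧ v17 = v10
v8 ∧ v10 = v8
v6 ∨ v8 = v6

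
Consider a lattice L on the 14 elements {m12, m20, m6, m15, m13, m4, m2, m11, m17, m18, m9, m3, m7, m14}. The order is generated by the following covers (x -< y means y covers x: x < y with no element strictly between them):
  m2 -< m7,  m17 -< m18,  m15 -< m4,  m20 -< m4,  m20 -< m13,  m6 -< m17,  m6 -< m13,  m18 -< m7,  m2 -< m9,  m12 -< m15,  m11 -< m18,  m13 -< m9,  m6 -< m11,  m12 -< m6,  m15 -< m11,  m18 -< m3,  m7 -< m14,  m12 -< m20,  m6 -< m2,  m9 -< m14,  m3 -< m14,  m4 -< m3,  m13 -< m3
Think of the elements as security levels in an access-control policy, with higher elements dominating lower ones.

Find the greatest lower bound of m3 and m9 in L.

Common lower bounds of {m3, m9}: m12, m13, m20, m6.
The greatest among these is m13.

m13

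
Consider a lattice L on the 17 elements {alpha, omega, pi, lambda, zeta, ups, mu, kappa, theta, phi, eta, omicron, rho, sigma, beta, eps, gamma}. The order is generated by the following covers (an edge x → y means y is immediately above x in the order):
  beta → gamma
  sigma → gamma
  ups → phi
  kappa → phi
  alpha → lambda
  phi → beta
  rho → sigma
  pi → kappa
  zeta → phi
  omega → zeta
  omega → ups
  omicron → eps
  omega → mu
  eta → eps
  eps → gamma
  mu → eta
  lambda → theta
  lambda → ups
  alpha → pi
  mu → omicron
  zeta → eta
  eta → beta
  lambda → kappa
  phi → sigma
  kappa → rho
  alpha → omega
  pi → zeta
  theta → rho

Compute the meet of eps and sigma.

zeta

Common lower bounds of {eps, sigma}: alpha, omega, pi, zeta.
The greatest among these is zeta.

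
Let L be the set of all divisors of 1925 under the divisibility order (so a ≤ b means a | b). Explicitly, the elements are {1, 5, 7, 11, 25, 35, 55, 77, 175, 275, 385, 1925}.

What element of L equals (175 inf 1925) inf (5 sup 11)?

5

175 ∧ 1925 = 175
5 ∨ 11 = 55
175 ∧ 55 = 5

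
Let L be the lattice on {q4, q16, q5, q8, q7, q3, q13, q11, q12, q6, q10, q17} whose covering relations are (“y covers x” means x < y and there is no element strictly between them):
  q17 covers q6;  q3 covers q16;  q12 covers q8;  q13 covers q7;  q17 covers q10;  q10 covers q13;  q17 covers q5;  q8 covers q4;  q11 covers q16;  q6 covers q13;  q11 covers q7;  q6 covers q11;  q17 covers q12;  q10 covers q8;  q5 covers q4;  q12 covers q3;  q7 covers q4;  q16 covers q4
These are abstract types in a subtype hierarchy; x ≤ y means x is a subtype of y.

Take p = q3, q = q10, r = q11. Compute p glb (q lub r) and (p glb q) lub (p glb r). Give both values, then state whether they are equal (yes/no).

q lub r = q17, so p glb (q lub r) = q3 glb q17 = q3.
p glb q = q4 and p glb r = q16, so (p glb q) lub (p glb r) = q4 lub q16 = q16.
Equal: no.

q3; q16; no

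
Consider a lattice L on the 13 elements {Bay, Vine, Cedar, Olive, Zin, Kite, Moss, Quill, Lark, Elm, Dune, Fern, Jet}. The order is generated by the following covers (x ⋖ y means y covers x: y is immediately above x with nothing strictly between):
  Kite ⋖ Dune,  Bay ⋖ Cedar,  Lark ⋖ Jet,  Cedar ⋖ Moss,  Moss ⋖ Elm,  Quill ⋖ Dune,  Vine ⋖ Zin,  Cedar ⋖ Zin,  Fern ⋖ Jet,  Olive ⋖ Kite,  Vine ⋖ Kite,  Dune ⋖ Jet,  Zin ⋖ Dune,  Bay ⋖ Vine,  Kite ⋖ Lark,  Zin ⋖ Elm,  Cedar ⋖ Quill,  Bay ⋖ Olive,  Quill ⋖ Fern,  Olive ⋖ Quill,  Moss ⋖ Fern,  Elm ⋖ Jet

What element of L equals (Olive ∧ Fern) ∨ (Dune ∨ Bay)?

Dune

Olive ∧ Fern = Olive
Dune ∨ Bay = Dune
Olive ∨ Dune = Dune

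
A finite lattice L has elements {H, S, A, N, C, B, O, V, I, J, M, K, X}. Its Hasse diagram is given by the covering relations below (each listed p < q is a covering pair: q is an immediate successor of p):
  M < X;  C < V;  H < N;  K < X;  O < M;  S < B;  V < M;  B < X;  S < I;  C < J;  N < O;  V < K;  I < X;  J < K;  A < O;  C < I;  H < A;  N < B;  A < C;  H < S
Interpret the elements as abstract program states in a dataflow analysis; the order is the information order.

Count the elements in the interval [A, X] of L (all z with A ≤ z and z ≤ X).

9

The interval [A, X] = {A, C, I, J, K, M, O, V, X}, which has 9 elements.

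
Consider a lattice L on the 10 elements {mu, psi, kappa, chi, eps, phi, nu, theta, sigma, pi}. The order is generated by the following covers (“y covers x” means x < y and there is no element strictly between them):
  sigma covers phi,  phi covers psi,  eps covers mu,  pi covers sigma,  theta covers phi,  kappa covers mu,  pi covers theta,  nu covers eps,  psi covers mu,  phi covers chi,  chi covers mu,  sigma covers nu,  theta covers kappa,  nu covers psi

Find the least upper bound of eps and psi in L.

Common upper bounds of {eps, psi}: nu, pi, sigma.
The least among these is nu.

nu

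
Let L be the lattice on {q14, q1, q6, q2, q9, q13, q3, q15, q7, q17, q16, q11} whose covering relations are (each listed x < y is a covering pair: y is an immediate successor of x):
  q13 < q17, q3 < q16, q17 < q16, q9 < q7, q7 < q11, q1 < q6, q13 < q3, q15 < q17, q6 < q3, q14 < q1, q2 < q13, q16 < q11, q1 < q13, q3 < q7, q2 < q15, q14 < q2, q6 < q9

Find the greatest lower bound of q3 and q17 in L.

q13

Common lower bounds of {q3, q17}: q1, q13, q14, q2.
The greatest among these is q13.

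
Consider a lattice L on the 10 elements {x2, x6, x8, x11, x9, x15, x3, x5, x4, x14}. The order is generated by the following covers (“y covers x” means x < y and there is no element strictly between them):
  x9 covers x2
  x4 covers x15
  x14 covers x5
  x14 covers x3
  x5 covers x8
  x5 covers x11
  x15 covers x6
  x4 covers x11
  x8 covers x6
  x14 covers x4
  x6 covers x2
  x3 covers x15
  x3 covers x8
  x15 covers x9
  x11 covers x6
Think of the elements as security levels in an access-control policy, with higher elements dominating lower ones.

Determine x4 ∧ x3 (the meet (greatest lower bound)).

Common lower bounds of {x4, x3}: x15, x2, x6, x9.
The greatest among these is x15.

x15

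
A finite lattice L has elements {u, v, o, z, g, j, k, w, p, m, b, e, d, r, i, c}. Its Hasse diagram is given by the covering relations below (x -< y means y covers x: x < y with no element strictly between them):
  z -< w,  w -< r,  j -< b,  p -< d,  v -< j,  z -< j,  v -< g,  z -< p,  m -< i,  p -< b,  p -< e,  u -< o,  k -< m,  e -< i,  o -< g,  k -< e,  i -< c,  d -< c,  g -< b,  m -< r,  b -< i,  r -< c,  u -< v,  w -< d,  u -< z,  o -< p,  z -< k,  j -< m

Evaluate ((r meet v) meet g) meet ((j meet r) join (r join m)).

v

r ∧ v = v
v ∧ g = v
j ∧ r = j
r ∨ m = r
j ∨ r = r
v ∧ r = v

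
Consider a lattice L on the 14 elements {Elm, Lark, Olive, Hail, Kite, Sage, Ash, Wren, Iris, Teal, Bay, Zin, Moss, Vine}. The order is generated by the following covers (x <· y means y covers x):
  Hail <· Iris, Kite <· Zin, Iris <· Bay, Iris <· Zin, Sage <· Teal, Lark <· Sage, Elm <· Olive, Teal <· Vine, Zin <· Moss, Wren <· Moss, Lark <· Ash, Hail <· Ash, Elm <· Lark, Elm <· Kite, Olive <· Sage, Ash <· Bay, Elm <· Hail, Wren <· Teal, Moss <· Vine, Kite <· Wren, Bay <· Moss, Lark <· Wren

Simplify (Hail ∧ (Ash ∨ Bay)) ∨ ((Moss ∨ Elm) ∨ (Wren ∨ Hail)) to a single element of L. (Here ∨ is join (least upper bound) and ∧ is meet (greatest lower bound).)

Ash ∨ Bay = Bay
Hail ∧ Bay = Hail
Moss ∨ Elm = Moss
Wren ∨ Hail = Moss
Moss ∨ Moss = Moss
Hail ∨ Moss = Moss

Moss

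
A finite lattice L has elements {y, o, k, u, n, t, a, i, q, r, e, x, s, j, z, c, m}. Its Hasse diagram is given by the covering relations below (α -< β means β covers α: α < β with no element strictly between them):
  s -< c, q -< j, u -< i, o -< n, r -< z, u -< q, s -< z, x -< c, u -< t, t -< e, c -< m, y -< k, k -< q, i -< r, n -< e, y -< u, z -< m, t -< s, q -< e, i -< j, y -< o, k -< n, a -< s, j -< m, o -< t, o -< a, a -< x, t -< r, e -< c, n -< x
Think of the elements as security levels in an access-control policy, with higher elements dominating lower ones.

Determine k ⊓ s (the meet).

y

Common lower bounds of {k, s}: y.
The greatest among these is y.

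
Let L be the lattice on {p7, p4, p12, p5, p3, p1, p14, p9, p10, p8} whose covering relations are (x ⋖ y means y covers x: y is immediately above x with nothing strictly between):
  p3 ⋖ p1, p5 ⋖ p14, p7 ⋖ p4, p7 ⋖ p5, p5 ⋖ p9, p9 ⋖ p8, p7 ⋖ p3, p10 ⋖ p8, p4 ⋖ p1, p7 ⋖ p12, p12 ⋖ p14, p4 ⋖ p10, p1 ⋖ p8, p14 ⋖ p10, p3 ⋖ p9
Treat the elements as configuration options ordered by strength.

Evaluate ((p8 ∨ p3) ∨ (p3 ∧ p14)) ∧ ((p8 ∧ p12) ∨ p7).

p12

p8 ∨ p3 = p8
p3 ∧ p14 = p7
p8 ∨ p7 = p8
p8 ∧ p12 = p12
p12 ∨ p7 = p12
p8 ∧ p12 = p12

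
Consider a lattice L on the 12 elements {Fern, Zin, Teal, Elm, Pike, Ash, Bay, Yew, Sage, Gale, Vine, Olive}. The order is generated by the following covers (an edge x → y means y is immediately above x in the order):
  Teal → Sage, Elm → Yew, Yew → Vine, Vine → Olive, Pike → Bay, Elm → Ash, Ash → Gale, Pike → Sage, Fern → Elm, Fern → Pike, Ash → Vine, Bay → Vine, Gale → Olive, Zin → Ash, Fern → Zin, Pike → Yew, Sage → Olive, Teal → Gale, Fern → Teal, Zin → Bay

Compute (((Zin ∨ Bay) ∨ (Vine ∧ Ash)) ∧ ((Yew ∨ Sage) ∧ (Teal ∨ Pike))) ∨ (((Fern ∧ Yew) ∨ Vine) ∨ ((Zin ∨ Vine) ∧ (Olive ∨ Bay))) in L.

Zin ∨ Bay = Bay
Vine ∧ Ash = Ash
Bay ∨ Ash = Vine
Yew ∨ Sage = Olive
Teal ∨ Pike = Sage
Olive ∧ Sage = Sage
Vine ∧ Sage = Pike
Fern ∧ Yew = Fern
Fern ∨ Vine = Vine
Zin ∨ Vine = Vine
Olive ∨ Bay = Olive
Vine ∧ Olive = Vine
Vine ∨ Vine = Vine
Pike ∨ Vine = Vine

Vine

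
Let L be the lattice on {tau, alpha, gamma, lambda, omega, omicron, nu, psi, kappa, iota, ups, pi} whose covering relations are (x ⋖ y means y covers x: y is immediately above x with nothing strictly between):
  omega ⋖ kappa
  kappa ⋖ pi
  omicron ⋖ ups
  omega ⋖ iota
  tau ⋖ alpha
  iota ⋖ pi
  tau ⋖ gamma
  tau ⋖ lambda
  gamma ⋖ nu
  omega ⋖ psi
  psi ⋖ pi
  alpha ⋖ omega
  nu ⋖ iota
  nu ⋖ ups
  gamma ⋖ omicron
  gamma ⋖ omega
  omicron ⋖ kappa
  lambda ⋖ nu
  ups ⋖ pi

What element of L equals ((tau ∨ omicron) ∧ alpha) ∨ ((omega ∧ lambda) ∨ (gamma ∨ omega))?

omega

tau ∨ omicron = omicron
omicron ∧ alpha = tau
omega ∧ lambda = tau
gamma ∨ omega = omega
tau ∨ omega = omega
tau ∨ omega = omega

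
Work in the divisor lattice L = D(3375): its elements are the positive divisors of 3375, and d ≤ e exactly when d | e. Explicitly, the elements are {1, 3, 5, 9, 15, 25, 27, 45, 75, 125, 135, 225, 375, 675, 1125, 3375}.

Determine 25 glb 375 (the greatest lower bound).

In the divisibility order, the meet is the greatest common divisor: gcd(25, 375) = 25.

25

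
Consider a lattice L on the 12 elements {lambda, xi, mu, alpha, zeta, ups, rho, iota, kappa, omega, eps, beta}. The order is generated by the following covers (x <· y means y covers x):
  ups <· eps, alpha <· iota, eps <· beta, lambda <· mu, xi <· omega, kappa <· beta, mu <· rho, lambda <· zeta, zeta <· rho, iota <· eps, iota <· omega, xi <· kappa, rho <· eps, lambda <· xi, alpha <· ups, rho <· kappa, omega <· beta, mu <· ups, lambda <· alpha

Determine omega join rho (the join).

beta

Common upper bounds of {omega, rho}: beta.
The least among these is beta.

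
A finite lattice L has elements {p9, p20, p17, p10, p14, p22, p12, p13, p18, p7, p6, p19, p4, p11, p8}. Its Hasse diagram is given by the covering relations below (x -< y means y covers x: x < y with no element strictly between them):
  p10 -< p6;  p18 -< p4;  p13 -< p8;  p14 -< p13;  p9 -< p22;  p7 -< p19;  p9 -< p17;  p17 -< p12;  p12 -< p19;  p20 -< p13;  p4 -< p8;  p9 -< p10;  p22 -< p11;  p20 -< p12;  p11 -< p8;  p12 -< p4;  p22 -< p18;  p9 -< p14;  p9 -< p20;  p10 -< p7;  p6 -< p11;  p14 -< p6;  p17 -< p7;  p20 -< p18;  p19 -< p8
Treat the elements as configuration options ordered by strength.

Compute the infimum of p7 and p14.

p9

Common lower bounds of {p7, p14}: p9.
The greatest among these is p9.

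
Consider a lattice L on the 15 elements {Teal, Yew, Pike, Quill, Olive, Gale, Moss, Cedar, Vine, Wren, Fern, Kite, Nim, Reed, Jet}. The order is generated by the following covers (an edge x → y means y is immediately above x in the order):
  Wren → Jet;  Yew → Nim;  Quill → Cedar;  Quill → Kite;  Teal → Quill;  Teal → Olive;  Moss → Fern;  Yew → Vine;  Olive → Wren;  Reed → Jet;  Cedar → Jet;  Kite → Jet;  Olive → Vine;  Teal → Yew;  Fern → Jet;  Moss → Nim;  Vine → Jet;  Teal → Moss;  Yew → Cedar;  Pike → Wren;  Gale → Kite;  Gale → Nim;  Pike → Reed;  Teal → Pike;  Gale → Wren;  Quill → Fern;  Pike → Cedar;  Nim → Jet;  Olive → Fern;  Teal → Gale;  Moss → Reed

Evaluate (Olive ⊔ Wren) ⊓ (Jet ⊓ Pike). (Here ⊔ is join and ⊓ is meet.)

Pike

Olive ∨ Wren = Wren
Jet ∧ Pike = Pike
Wren ∧ Pike = Pike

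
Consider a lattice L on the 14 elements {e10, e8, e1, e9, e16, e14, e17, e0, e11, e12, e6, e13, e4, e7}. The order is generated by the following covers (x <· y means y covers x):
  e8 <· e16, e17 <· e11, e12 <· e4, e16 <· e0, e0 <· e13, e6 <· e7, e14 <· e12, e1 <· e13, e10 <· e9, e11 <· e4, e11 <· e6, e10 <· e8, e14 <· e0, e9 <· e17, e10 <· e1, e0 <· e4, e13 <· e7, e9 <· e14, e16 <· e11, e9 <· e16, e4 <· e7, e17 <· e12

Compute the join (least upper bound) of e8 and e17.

e11

Common upper bounds of {e8, e17}: e11, e4, e6, e7.
The least among these is e11.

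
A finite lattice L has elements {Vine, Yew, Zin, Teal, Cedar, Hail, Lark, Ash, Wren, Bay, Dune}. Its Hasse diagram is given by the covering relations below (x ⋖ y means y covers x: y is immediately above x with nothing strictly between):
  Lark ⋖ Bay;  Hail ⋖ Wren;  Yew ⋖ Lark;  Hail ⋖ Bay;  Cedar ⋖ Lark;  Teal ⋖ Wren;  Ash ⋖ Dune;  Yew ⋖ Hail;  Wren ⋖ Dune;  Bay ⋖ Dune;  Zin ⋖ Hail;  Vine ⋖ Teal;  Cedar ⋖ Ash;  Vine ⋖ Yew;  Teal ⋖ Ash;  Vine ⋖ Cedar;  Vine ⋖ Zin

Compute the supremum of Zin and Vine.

Zin

Common upper bounds of {Zin, Vine}: Bay, Dune, Hail, Wren, Zin.
The least among these is Zin.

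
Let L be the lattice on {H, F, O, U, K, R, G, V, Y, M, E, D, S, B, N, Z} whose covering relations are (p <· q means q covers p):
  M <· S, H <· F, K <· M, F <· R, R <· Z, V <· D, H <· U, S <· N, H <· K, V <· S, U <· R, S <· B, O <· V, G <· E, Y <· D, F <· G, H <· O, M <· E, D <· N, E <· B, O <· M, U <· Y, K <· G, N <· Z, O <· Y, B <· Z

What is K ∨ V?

Common upper bounds of {K, V}: B, N, S, Z.
The least among these is S.

S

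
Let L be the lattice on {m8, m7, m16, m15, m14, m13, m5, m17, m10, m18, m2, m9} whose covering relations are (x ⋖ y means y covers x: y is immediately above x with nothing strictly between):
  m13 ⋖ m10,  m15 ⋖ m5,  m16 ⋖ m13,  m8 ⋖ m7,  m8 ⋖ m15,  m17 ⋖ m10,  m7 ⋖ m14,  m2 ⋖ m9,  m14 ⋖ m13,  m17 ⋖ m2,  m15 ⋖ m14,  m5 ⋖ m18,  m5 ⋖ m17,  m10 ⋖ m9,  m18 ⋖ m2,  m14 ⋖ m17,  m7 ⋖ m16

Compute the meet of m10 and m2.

m17

Common lower bounds of {m10, m2}: m14, m15, m17, m5, m7, m8.
The greatest among these is m17.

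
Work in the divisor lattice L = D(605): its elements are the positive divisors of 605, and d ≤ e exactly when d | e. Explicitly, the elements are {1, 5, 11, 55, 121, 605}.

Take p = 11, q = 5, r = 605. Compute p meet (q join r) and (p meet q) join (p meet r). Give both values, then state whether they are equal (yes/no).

q join r = 605, so p meet (q join r) = 11 meet 605 = 11.
p meet q = 1 and p meet r = 11, so (p meet q) join (p meet r) = 1 join 11 = 11.
Equal: yes.

11; 11; yes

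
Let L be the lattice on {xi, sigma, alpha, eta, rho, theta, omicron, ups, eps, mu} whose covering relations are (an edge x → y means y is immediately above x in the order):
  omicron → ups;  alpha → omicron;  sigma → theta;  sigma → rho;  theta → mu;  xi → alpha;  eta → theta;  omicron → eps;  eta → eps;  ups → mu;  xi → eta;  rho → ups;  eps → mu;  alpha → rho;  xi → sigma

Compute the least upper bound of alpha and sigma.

rho

Common upper bounds of {alpha, sigma}: mu, rho, ups.
The least among these is rho.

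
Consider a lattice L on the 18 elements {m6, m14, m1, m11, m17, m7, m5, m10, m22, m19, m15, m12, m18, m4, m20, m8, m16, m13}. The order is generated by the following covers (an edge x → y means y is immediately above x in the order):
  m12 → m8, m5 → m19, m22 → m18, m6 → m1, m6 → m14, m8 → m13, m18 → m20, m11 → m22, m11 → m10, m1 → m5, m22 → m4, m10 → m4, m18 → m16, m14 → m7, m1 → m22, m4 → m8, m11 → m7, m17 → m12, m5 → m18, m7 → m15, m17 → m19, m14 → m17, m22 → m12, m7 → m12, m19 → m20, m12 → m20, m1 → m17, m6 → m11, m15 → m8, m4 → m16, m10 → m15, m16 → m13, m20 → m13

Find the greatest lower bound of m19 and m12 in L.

m17

Common lower bounds of {m19, m12}: m1, m14, m17, m6.
The greatest among these is m17.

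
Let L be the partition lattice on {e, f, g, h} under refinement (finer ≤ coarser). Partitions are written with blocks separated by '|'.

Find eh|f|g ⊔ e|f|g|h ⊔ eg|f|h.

The join of eh|f|g, e|f|g|h, eg|f|h merges any blocks that overlap across the partitions, giving egh|f.

egh|f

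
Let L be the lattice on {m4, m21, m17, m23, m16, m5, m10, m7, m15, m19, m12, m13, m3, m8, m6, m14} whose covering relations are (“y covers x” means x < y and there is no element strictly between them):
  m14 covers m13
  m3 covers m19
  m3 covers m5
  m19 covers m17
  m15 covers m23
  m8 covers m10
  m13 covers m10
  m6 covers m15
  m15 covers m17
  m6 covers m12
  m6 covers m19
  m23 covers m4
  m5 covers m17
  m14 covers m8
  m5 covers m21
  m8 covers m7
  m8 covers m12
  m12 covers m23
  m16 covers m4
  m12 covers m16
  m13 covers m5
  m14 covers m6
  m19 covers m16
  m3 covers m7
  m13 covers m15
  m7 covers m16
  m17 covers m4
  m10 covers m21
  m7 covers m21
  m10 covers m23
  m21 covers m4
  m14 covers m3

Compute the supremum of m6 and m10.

m14

Common upper bounds of {m6, m10}: m14.
The least among these is m14.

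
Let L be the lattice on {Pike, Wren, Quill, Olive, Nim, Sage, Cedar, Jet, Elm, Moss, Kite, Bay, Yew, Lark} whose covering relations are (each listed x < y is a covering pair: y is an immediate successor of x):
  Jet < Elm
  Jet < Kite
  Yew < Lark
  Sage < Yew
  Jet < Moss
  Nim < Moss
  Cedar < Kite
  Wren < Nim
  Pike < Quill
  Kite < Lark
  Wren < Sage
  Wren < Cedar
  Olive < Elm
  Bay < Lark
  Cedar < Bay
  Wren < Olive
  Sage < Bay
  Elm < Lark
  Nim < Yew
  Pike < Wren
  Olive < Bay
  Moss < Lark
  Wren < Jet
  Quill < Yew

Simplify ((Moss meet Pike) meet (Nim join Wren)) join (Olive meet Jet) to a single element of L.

Moss ∧ Pike = Pike
Nim ∨ Wren = Nim
Pike ∧ Nim = Pike
Olive ∧ Jet = Wren
Pike ∨ Wren = Wren

Wren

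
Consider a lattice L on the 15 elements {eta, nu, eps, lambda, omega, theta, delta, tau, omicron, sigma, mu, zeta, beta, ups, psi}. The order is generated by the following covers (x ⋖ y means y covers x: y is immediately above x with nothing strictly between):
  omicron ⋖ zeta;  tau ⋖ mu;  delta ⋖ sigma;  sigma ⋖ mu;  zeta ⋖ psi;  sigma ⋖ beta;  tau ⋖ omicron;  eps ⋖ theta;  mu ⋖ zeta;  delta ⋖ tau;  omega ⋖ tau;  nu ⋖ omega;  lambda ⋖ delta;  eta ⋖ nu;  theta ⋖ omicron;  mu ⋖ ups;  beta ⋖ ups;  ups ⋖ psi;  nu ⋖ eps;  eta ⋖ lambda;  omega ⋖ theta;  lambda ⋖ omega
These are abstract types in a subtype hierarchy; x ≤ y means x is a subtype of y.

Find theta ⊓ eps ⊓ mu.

Common lower bounds of {theta, eps, mu}: eta, nu.
The greatest among these is nu.

nu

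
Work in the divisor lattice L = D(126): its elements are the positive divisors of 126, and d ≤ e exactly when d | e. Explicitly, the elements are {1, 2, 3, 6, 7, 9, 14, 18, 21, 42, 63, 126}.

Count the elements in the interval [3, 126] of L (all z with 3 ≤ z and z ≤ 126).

The interval [3, 126] = {126, 18, 21, 3, 42, 6, 63, 9}, which has 8 elements.

8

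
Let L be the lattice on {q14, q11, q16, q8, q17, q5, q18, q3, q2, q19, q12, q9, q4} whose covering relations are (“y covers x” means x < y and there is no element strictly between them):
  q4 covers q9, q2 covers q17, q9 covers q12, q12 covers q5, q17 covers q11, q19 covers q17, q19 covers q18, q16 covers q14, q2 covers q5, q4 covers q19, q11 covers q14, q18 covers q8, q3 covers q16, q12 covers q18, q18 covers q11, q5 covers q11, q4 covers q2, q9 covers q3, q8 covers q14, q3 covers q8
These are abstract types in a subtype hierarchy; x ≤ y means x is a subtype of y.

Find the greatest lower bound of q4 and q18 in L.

q18

Common lower bounds of {q4, q18}: q11, q14, q18, q8.
The greatest among these is q18.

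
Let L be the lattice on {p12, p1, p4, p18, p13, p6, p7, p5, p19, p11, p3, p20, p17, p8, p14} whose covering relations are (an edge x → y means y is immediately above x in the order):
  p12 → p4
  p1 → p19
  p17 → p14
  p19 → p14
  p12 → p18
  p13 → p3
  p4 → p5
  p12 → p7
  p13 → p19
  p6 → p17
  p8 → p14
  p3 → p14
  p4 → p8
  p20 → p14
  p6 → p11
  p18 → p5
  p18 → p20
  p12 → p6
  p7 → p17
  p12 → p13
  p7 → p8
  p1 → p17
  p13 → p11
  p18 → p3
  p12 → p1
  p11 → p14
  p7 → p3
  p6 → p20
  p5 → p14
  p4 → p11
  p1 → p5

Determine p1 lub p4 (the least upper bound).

Common upper bounds of {p1, p4}: p14, p5.
The least among these is p5.

p5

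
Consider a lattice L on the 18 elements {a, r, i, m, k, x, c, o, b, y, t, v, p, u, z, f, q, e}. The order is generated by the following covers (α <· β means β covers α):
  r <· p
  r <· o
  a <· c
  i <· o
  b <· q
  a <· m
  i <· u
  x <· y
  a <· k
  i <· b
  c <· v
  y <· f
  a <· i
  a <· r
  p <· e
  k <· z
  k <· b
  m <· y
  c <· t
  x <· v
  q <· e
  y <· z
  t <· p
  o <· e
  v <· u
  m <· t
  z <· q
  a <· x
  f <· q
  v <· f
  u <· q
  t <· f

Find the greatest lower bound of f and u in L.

v

Common lower bounds of {f, u}: a, c, v, x.
The greatest among these is v.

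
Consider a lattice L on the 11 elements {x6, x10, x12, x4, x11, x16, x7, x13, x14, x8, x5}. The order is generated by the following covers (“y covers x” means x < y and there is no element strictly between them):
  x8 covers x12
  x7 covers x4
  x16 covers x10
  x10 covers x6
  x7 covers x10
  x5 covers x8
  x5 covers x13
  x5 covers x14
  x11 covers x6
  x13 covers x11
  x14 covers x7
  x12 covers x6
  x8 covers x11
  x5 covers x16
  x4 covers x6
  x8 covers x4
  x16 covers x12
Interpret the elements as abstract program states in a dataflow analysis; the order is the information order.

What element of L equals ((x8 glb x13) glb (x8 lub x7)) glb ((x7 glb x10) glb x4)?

x8 ∧ x13 = x11
x8 ∨ x7 = x5
x11 ∧ x5 = x11
x7 ∧ x10 = x10
x10 ∧ x4 = x6
x11 ∧ x6 = x6

x6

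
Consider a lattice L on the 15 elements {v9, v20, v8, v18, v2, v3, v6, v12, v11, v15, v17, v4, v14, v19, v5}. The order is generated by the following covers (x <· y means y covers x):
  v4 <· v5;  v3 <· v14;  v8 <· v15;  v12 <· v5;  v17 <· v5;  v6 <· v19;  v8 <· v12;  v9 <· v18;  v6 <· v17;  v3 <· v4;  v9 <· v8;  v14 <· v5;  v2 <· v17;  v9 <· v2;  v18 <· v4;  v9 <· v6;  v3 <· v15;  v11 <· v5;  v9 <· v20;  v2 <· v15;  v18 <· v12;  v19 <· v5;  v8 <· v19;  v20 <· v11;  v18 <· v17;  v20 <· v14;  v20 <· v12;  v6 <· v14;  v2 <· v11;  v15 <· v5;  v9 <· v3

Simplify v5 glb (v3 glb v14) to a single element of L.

v3 ∧ v14 = v3
v5 ∧ v3 = v3

v3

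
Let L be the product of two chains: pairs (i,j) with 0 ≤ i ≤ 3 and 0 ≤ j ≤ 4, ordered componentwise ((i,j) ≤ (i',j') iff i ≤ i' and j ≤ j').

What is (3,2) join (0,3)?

Common upper bounds of {(3,2), (0,3)}: (3,3), (3,4).
The least among these is (3,3).

(3,3)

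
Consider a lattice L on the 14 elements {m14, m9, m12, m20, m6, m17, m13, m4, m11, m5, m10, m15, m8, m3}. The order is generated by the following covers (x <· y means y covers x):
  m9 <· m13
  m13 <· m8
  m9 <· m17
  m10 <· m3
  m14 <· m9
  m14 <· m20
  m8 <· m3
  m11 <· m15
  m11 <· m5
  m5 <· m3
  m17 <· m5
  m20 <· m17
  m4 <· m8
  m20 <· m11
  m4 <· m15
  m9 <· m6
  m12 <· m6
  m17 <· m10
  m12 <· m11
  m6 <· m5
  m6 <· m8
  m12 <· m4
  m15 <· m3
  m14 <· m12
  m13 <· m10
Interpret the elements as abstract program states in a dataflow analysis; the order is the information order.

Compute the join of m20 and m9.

Common upper bounds of {m20, m9}: m10, m17, m3, m5.
The least among these is m17.

m17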